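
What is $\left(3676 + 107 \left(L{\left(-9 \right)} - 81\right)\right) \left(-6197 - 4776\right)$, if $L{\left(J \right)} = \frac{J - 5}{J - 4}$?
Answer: $\frac{695523605}{13} \approx 5.3502 \cdot 10^{7}$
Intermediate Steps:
$L{\left(J \right)} = \frac{-5 + J}{-4 + J}$
$\left(3676 + 107 \left(L{\left(-9 \right)} - 81\right)\right) \left(-6197 - 4776\right) = \left(3676 + 107 \left(\frac{-5 - 9}{-4 - 9} - 81\right)\right) \left(-6197 - 4776\right) = \left(3676 + 107 \left(\frac{1}{-13} \left(-14\right) - 81\right)\right) \left(-10973\right) = \left(3676 + 107 \left(\left(- \frac{1}{13}\right) \left(-14\right) - 81\right)\right) \left(-10973\right) = \left(3676 + 107 \left(\frac{14}{13} - 81\right)\right) \left(-10973\right) = \left(3676 + 107 \left(- \frac{1039}{13}\right)\right) \left(-10973\right) = \left(3676 - \frac{111173}{13}\right) \left(-10973\right) = \left(- \frac{63385}{13}\right) \left(-10973\right) = \frac{695523605}{13}$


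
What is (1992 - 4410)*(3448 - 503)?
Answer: -7121010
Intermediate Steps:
(1992 - 4410)*(3448 - 503) = -2418*2945 = -7121010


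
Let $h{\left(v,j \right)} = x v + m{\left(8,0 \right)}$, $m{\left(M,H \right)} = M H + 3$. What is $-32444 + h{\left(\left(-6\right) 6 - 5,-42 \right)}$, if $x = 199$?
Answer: $-40600$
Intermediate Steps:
$m{\left(M,H \right)} = 3 + H M$ ($m{\left(M,H \right)} = H M + 3 = 3 + H M$)
$h{\left(v,j \right)} = 3 + 199 v$ ($h{\left(v,j \right)} = 199 v + \left(3 + 0 \cdot 8\right) = 199 v + \left(3 + 0\right) = 199 v + 3 = 3 + 199 v$)
$-32444 + h{\left(\left(-6\right) 6 - 5,-42 \right)} = -32444 + \left(3 + 199 \left(\left(-6\right) 6 - 5\right)\right) = -32444 + \left(3 + 199 \left(-36 - 5\right)\right) = -32444 + \left(3 + 199 \left(-41\right)\right) = -32444 + \left(3 - 8159\right) = -32444 - 8156 = -40600$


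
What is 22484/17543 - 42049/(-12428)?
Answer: 1017096759/218024404 ≈ 4.6651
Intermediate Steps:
22484/17543 - 42049/(-12428) = 22484*(1/17543) - 42049*(-1/12428) = 22484/17543 + 42049/12428 = 1017096759/218024404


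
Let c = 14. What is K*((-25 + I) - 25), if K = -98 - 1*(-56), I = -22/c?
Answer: 2166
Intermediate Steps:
I = -11/7 (I = -22/14 = -22*1/14 = -11/7 ≈ -1.5714)
K = -42 (K = -98 + 56 = -42)
K*((-25 + I) - 25) = -42*((-25 - 11/7) - 25) = -42*(-186/7 - 25) = -42*(-361/7) = 2166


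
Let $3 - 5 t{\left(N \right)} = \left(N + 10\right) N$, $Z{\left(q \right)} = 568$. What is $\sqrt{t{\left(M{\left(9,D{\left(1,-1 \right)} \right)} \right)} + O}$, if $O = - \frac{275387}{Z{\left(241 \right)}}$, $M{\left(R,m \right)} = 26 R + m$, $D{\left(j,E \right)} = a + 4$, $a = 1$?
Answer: $\frac{i \sqrt{24976010090}}{1420} \approx 111.29 i$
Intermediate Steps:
$D{\left(j,E \right)} = 5$ ($D{\left(j,E \right)} = 1 + 4 = 5$)
$M{\left(R,m \right)} = m + 26 R$
$t{\left(N \right)} = \frac{3}{5} - \frac{N \left(10 + N\right)}{5}$ ($t{\left(N \right)} = \frac{3}{5} - \frac{\left(N + 10\right) N}{5} = \frac{3}{5} - \frac{\left(10 + N\right) N}{5} = \frac{3}{5} - \frac{N \left(10 + N\right)}{5}$)
$O = - \frac{275387}{568} \approx -484.84$
$\sqrt{t{\left(M{\left(9,D{\left(1,-1 \right)} \right)} \right)} + O} = \sqrt{\left(\frac{3}{5} - 2 \left(5 + 26 \cdot 9\right) - \frac{\left(5 + 26 \cdot 9\right)^{2}}{5}\right) - \frac{275387}{568}} = \sqrt{\left(\frac{3}{5} - 2 \left(5 + 234\right) - \frac{\left(5 + 234\right)^{2}}{5}\right) - \frac{275387}{568}} = \sqrt{\left(\frac{3}{5} - 478 - \frac{239^{2}}{5}\right) - \frac{275387}{568}} = \sqrt{\left(\frac{3}{5} - 478 - \frac{57121}{5}\right) - \frac{275387}{568}} = \sqrt{- \frac{59508}{5} - \frac{275387}{568}} = \sqrt{- \frac{35177479}{2840}} = \frac{i \sqrt{24976010090}}{1420}$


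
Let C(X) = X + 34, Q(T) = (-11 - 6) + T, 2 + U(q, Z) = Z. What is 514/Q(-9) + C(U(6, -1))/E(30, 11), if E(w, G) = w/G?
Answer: -3277/390 ≈ -8.4026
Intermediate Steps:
U(q, Z) = -2 + Z
Q(T) = -17 + T
C(X) = 34 + X
514/Q(-9) + C(U(6, -1))/E(30, 11) = 514/(-17 - 9) + (34 + (-2 - 1))/((30/11)) = 514/(-26) + (34 - 3)/((30*(1/11))) = 514*(-1/26) + 31/(30/11) = -257/13 + 31*(11/30) = -257/13 + 341/30 = -3277/390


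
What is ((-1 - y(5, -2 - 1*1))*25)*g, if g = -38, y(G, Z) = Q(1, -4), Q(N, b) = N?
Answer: 1900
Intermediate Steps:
y(G, Z) = 1
((-1 - y(5, -2 - 1*1))*25)*g = ((-1 - 1*1)*25)*(-38) = ((-1 - 1)*25)*(-38) = -2*25*(-38) = -50*(-38) = 1900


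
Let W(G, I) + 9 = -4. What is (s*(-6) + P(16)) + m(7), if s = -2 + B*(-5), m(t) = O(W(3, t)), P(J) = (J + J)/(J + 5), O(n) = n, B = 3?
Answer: 1901/21 ≈ 90.524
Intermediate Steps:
W(G, I) = -13 (W(G, I) = -9 - 4 = -13)
P(J) = 2*J/(5 + J) (P(J) = (2*J)/(5 + J) = 2*J/(5 + J))
m(t) = -13
s = -17 (s = -2 + 3*(-5) = -2 - 15 = -17)
(s*(-6) + P(16)) + m(7) = (-17*(-6) + 2*16/(5 + 16)) - 13 = (102 + 2*16/21) - 13 = (102 + 2*16*(1/21)) - 13 = (102 + 32/21) - 13 = 2174/21 - 13 = 1901/21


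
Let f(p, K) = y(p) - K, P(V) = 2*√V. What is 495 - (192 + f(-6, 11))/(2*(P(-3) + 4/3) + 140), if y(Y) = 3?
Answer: 2832927/5738 + 207*I*√3/5738 ≈ 493.71 + 0.062484*I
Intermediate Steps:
f(p, K) = 3 - K
495 - (192 + f(-6, 11))/(2*(P(-3) + 4/3) + 140) = 495 - (192 + (3 - 1*11))/(2*(2*√(-3) + 4/3) + 140) = 495 - (192 + (3 - 11))/(2*(2*(I*√3) + 4*(⅓)) + 140) = 495 - (192 - 8)/(2*(2*I*√3 + 4/3) + 140) = 495 - 184/(2*(4/3 + 2*I*√3) + 140) = 495 - 184/((8/3 + 4*I*√3) + 140) = 495 - 184/(428/3 + 4*I*√3)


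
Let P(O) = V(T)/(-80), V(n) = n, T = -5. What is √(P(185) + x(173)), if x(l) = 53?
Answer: √849/4 ≈ 7.2844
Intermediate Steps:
P(O) = 1/16 (P(O) = -5/(-80) = -5*(-1/80) = 1/16)
√(P(185) + x(173)) = √(1/16 + 53) = √(849/16) = √849/4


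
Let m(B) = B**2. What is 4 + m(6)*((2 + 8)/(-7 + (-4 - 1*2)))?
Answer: -308/13 ≈ -23.692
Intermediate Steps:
4 + m(6)*((2 + 8)/(-7 + (-4 - 1*2))) = 4 + 6**2*((2 + 8)/(-7 + (-4 - 1*2))) = 4 + 36*(10/(-7 + (-4 - 2))) = 4 + 36*(10/(-7 - 6)) = 4 + 36*(10/(-13)) = 4 + 36*(10*(-1/13)) = 4 + 36*(-10/13) = 4 - 360/13 = -308/13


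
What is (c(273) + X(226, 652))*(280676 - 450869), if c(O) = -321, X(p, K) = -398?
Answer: 122368767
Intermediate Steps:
(c(273) + X(226, 652))*(280676 - 450869) = (-321 - 398)*(280676 - 450869) = -719*(-170193) = 122368767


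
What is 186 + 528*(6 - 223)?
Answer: -114390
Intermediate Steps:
186 + 528*(6 - 223) = 186 + 528*(-217) = 186 - 114576 = -114390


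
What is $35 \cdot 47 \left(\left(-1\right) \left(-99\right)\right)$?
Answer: $162855$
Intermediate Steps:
$35 \cdot 47 \left(\left(-1\right) \left(-99\right)\right) = 1645 \cdot 99 = 162855$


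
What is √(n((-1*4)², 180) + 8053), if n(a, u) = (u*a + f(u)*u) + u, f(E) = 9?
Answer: √12733 ≈ 112.84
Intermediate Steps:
n(a, u) = 10*u + a*u (n(a, u) = (u*a + 9*u) + u = (a*u + 9*u) + u = (9*u + a*u) + u = 10*u + a*u)
√(n((-1*4)², 180) + 8053) = √(180*(10 + (-1*4)²) + 8053) = √(180*(10 + (-4)²) + 8053) = √(180*(10 + 16) + 8053) = √(180*26 + 8053) = √(4680 + 8053) = √12733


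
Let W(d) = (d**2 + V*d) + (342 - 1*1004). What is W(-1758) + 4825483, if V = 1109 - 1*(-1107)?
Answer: 4019657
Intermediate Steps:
V = 2216 (V = 1109 + 1107 = 2216)
W(d) = -662 + d**2 + 2216*d (W(d) = (d**2 + 2216*d) + (342 - 1*1004) = (d**2 + 2216*d) + (342 - 1004) = (d**2 + 2216*d) - 662 = -662 + d**2 + 2216*d)
W(-1758) + 4825483 = (-662 + (-1758)**2 + 2216*(-1758)) + 4825483 = (-662 + 3090564 - 3895728) + 4825483 = -805826 + 4825483 = 4019657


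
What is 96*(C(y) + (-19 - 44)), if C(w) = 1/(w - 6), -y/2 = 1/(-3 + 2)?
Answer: -6072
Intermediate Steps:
y = 2 (y = -2/(-3 + 2) = -2/(-1) = -2*(-1) = 2)
C(w) = 1/(-6 + w)
96*(C(y) + (-19 - 44)) = 96*(1/(-6 + 2) + (-19 - 44)) = 96*(1/(-4) - 63) = 96*(-1/4 - 63) = 96*(-253/4) = -6072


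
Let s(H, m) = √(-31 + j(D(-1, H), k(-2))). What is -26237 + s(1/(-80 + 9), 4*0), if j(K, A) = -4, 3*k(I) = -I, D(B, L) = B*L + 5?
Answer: -26237 + I*√35 ≈ -26237.0 + 5.9161*I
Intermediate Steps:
D(B, L) = 5 + B*L
k(I) = -I/3 (k(I) = (-I)/3 = -I/3)
s(H, m) = I*√35 (s(H, m) = √(-31 - 4) = √(-35) = I*√35)
-26237 + s(1/(-80 + 9), 4*0) = -26237 + I*√35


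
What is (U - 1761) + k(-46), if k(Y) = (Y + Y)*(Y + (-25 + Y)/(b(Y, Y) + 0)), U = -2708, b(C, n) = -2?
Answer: -3503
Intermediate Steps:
k(Y) = 2*Y*(25/2 + Y/2) (k(Y) = (Y + Y)*(Y + (-25 + Y)/(-2 + 0)) = (2*Y)*(Y + (-25 + Y)/(-2)) = (2*Y)*(Y + (-25 + Y)*(-1/2)) = (2*Y)*(Y + (25/2 - Y/2)) = (2*Y)*(25/2 + Y/2) = 2*Y*(25/2 + Y/2))
(U - 1761) + k(-46) = (-2708 - 1761) - 46*(25 - 46) = -4469 - 46*(-21) = -4469 + 966 = -3503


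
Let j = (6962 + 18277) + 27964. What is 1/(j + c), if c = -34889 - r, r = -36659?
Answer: 1/54973 ≈ 1.8191e-5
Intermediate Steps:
j = 53203 (j = 25239 + 27964 = 53203)
c = 1770 (c = -34889 - 1*(-36659) = -34889 + 36659 = 1770)
1/(j + c) = 1/(53203 + 1770) = 1/54973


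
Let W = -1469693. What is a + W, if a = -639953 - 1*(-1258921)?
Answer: -850725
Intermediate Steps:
a = 618968 (a = -639953 + 1258921 = 618968)
a + W = 618968 - 1469693 = -850725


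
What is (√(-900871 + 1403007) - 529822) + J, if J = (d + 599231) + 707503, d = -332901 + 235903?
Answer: 679914 + 2*√125534 ≈ 6.8062e+5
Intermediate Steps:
d = -96998
J = 1209736 (J = (-96998 + 599231) + 707503 = 502233 + 707503 = 1209736)
(√(-900871 + 1403007) - 529822) + J = (√(-900871 + 1403007) - 529822) + 1209736 = (√502136 - 529822) + 1209736 = (2*√125534 - 529822) + 1209736 = (-529822 + 2*√125534) + 1209736 = 679914 + 2*√125534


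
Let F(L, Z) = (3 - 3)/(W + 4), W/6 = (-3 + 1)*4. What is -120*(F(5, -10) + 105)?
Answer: -12600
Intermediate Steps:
W = -48 (W = 6*((-3 + 1)*4) = 6*(-2*4) = 6*(-8) = -48)
F(L, Z) = 0 (F(L, Z) = (3 - 3)/(-48 + 4) = 0/(-44) = 0*(-1/44) = 0)
-120*(F(5, -10) + 105) = -120*(0 + 105) = -120*105 = -12600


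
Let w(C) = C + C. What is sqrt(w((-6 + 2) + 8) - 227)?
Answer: I*sqrt(219) ≈ 14.799*I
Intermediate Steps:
w(C) = 2*C
sqrt(w((-6 + 2) + 8) - 227) = sqrt(2*((-6 + 2) + 8) - 227) = sqrt(2*(-4 + 8) - 227) = sqrt(2*4 - 227) = sqrt(8 - 227) = sqrt(-219) = I*sqrt(219)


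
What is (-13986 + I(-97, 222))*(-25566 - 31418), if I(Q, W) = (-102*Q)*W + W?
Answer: -124379204736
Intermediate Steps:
I(Q, W) = W - 102*Q*W (I(Q, W) = -102*Q*W + W = W - 102*Q*W)
(-13986 + I(-97, 222))*(-25566 - 31418) = (-13986 + 222*(1 - 102*(-97)))*(-25566 - 31418) = (-13986 + 222*(1 + 9894))*(-56984) = (-13986 + 222*9895)*(-56984) = (-13986 + 2196690)*(-56984) = 2182704*(-56984) = -124379204736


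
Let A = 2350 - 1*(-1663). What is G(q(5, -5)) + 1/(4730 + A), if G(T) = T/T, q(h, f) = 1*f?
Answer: 8744/8743 ≈ 1.0001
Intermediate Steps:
q(h, f) = f
A = 4013 (A = 2350 + 1663 = 4013)
G(T) = 1
G(q(5, -5)) + 1/(4730 + A) = 1 + 1/(4730 + 4013) = 1 + 1/8743 = 8744/8743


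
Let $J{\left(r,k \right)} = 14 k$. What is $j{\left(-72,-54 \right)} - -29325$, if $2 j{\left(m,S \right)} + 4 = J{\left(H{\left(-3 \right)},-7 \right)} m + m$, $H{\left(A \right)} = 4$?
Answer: $32815$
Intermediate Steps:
$j{\left(m,S \right)} = -2 - \frac{97 m}{2}$ ($j{\left(m,S \right)} = -2 + \frac{14 \left(-7\right) m + m}{2} = -2 + \frac{- 98 m + m}{2} = -2 + \frac{\left(-97\right) m}{2} = -2 - \frac{97 m}{2}$)
$j{\left(-72,-54 \right)} - -29325 = \left(-2 - -3492\right) - -29325 = \left(-2 + 3492\right) + 29325 = 3490 + 29325 = 32815$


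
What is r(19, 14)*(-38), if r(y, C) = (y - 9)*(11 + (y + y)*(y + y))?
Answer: -552900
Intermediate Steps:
r(y, C) = (-9 + y)*(11 + 4*y²) (r(y, C) = (-9 + y)*(11 + (2*y)*(2*y)) = (-9 + y)*(11 + 4*y²))
r(19, 14)*(-38) = (-99 - 36*19² + 4*19³ + 11*19)*(-38) = (-99 - 36*361 + 4*6859 + 209)*(-38) = (-99 - 12996 + 27436 + 209)*(-38) = 14550*(-38) = -552900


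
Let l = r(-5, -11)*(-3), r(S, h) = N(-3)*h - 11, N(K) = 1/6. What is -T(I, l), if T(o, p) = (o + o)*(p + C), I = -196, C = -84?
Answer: -17836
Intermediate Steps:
N(K) = 1/6
r(S, h) = -11 + h/6 (r(S, h) = h/6 - 11 = -11 + h/6)
l = 77/2 (l = (-11 + (1/6)*(-11))*(-3) = (-11 - 11/6)*(-3) = -77/6*(-3) = 77/2 ≈ 38.500)
T(o, p) = 2*o*(-84 + p) (T(o, p) = (o + o)*(p - 84) = (2*o)*(-84 + p) = 2*o*(-84 + p))
-T(I, l) = -2*(-196)*(-84 + 77/2) = -2*(-196)*(-91)/2 = -1*17836 = -17836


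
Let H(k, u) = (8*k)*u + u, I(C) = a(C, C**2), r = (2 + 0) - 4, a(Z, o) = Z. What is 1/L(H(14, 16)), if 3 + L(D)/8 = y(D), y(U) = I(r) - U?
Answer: -1/14504 ≈ -6.8947e-5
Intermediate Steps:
r = -2 (r = 2 - 4 = -2)
I(C) = C
H(k, u) = u + 8*k*u (H(k, u) = 8*k*u + u = u + 8*k*u)
y(U) = -2 - U
L(D) = -40 - 8*D (L(D) = -24 + 8*(-2 - D) = -24 + (-16 - 8*D) = -40 - 8*D)
1/L(H(14, 16)) = 1/(-40 - 128*(1 + 8*14)) = 1/(-40 - 128*(1 + 112)) = 1/(-40 - 128*113) = 1/(-40 - 8*1808) = 1/(-40 - 14464) = 1/(-14504) = -1/14504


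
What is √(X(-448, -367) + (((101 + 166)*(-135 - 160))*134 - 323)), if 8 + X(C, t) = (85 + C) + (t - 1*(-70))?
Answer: I*√10555501 ≈ 3248.9*I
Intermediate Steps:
X(C, t) = 147 + C + t (X(C, t) = -8 + ((85 + C) + (t - 1*(-70))) = -8 + ((85 + C) + (t + 70)) = -8 + ((85 + C) + (70 + t)) = -8 + (155 + C + t) = 147 + C + t)
√(X(-448, -367) + (((101 + 166)*(-135 - 160))*134 - 323)) = √((147 - 448 - 367) + (((101 + 166)*(-135 - 160))*134 - 323)) = √(-668 + ((267*(-295))*134 - 323)) = √(-668 + (-78765*134 - 323)) = √(-668 + (-10554510 - 323)) = √(-668 - 10554833) = √(-10555501) = I*√10555501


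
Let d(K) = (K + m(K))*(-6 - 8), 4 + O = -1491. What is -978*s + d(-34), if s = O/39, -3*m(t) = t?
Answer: 113422/3 ≈ 37807.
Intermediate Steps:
O = -1495 (O = -4 - 1491 = -1495)
m(t) = -t/3
s = -115/3 (s = -1495/39 = -1495*1/39 = -115/3 ≈ -38.333)
d(K) = -28*K/3 (d(K) = (K - K/3)*(-6 - 8) = (2*K/3)*(-14) = -28*K/3)
-978*s + d(-34) = -978*(-115/3) - 28/3*(-34) = 37490 + 952/3 = 113422/3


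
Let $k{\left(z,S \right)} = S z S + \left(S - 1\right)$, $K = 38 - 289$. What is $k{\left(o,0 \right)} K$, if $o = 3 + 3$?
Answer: $251$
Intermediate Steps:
$o = 6$
$K = -251$ ($K = 38 - 289 = -251$)
$k{\left(z,S \right)} = -1 + S + z S^{2}$ ($k{\left(z,S \right)} = z S^{2} + \left(-1 + S\right) = -1 + S + z S^{2}$)
$k{\left(o,0 \right)} K = \left(-1 + 0 + 6 \cdot 0^{2}\right) \left(-251\right) = \left(-1 + 0 + 6 \cdot 0\right) \left(-251\right) = \left(-1 + 0 + 0\right) \left(-251\right) = \left(-1\right) \left(-251\right) = 251$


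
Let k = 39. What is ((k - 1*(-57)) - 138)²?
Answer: 1764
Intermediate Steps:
((k - 1*(-57)) - 138)² = ((39 - 1*(-57)) - 138)² = ((39 + 57) - 138)² = (96 - 138)² = (-42)² = 1764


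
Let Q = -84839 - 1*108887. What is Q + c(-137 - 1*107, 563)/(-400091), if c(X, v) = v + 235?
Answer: -77508029864/400091 ≈ -1.9373e+5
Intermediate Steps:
c(X, v) = 235 + v
Q = -193726 (Q = -84839 - 108887 = -193726)
Q + c(-137 - 1*107, 563)/(-400091) = -193726 + (235 + 563)/(-400091) = -193726 + 798*(-1/400091) = -193726 - 798/400091 = -77508029864/400091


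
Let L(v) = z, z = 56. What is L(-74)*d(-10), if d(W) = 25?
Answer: 1400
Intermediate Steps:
L(v) = 56
L(-74)*d(-10) = 56*25 = 1400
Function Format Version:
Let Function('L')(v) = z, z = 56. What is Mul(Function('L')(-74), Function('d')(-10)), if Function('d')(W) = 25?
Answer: 1400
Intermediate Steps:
Function('L')(v) = 56
Mul(Function('L')(-74), Function('d')(-10)) = Mul(56, 25) = 1400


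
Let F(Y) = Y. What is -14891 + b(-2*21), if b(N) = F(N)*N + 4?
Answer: -13123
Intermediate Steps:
b(N) = 4 + N² (b(N) = N*N + 4 = N² + 4 = 4 + N²)
-14891 + b(-2*21) = -14891 + (4 + (-2*21)²) = -14891 + (4 + (-42)²) = -14891 + (4 + 1764) = -14891 + 1768 = -13123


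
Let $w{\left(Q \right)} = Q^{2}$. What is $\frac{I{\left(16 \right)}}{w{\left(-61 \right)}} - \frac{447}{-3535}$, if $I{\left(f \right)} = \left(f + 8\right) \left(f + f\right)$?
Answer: $\frac{4378167}{13153735} \approx 0.33285$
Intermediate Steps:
$I{\left(f \right)} = 2 f \left(8 + f\right)$ ($I{\left(f \right)} = \left(8 + f\right) 2 f = 2 f \left(8 + f\right)$)
$\frac{I{\left(16 \right)}}{w{\left(-61 \right)}} - \frac{447}{-3535} = \frac{2 \cdot 16 \left(8 + 16\right)}{\left(-61\right)^{2}} - \frac{447}{-3535} = \frac{2 \cdot 16 \cdot 24}{3721} - - \frac{447}{3535} = 768 \cdot \frac{1}{3721} + \frac{447}{3535} = \frac{768}{3721} + \frac{447}{3535} = \frac{4378167}{13153735}$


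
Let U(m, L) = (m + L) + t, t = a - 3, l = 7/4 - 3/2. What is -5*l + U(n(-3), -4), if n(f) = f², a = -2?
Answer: -5/4 ≈ -1.2500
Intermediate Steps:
l = ¼ (l = 7*(¼) - 3*½ = 7/4 - 3/2 = ¼ ≈ 0.25000)
t = -5 (t = -2 - 3 = -5)
U(m, L) = -5 + L + m (U(m, L) = (m + L) - 5 = (L + m) - 5 = -5 + L + m)
-5*l + U(n(-3), -4) = -5*¼ + (-5 - 4 + (-3)²) = -5/4 + (-5 - 4 + 9) = -5/4 + 0 = -5/4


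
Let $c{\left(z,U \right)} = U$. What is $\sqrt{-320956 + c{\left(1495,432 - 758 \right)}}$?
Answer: $3 i \sqrt{35698} \approx 566.82 i$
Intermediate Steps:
$\sqrt{-320956 + c{\left(1495,432 - 758 \right)}} = \sqrt{-320956 + \left(432 - 758\right)} = \sqrt{-320956 - 326} = \sqrt{-321282} = 3 i \sqrt{35698}$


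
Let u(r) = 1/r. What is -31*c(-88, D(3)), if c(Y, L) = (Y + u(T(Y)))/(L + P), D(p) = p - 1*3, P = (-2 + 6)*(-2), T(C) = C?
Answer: -240095/704 ≈ -341.04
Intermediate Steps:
P = -8 (P = 4*(-2) = -8)
D(p) = -3 + p (D(p) = p - 3 = -3 + p)
c(Y, L) = (Y + 1/Y)/(-8 + L) (c(Y, L) = (Y + 1/Y)/(L - 8) = (Y + 1/Y)/(-8 + L))
-31*c(-88, D(3)) = -31*(1 + (-88)²)/((-88)*(-8 + (-3 + 3))) = -(-31)*(1 + 7744)/(88*(-8 + 0)) = -(-31)*7745/(88*(-8)) = -(-31)*(-1)*7745/(88*8) = -31*7745/704 = -240095/704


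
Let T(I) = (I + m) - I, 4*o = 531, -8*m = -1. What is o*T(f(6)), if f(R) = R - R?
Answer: 531/32 ≈ 16.594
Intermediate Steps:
m = 1/8 (m = -1/8*(-1) = 1/8 ≈ 0.12500)
o = 531/4 (o = (1/4)*531 = 531/4 ≈ 132.75)
f(R) = 0
T(I) = 1/8 (T(I) = (I + 1/8) - I = (1/8 + I) - I = 1/8)
o*T(f(6)) = (531/4)*(1/8) = 531/32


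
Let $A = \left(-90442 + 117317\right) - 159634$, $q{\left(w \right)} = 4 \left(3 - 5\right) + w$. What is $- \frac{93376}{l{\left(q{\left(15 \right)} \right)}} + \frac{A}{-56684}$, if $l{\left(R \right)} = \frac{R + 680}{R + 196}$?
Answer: $- \frac{1074372606919}{38941908} \approx -27589.0$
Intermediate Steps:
$q{\left(w \right)} = -8 + w$ ($q{\left(w \right)} = 4 \left(-2\right) + w = -8 + w$)
$l{\left(R \right)} = \frac{680 + R}{196 + R}$
$A = -132759$ ($A = 26875 - 159634 = -132759$)
$- \frac{93376}{l{\left(q{\left(15 \right)} \right)}} + \frac{A}{-56684} = - \frac{93376}{\frac{1}{196 + \left(-8 + 15\right)} \left(680 + \left(-8 + 15\right)\right)} - \frac{132759}{-56684} = - \frac{93376}{\frac{1}{196 + 7} \left(680 + 7\right)} - - \frac{132759}{56684} = - \frac{93376}{\frac{1}{203} \cdot 687} + \frac{132759}{56684} = - \frac{93376}{\frac{687}{203}} + \frac{132759}{56684} = \left(-93376\right) \frac{203}{687} + \frac{132759}{56684} = - \frac{18955328}{687} + \frac{132759}{56684} = - \frac{1074372606919}{38941908}$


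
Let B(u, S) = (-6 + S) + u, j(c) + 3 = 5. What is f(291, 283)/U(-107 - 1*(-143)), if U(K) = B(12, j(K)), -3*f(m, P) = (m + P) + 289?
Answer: -863/24 ≈ -35.958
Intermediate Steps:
j(c) = 2 (j(c) = -3 + 5 = 2)
f(m, P) = -289/3 - P/3 - m/3 (f(m, P) = -((m + P) + 289)/3 = -((P + m) + 289)/3 = -(289 + P + m)/3 = -289/3 - P/3 - m/3)
B(u, S) = -6 + S + u
U(K) = 8 (U(K) = -6 + 2 + 12 = 8)
f(291, 283)/U(-107 - 1*(-143)) = (-289/3 - ⅓*283 - ⅓*291)/8 = (-289/3 - 283/3 - 97)*(⅛) = -863/3*⅛ = -863/24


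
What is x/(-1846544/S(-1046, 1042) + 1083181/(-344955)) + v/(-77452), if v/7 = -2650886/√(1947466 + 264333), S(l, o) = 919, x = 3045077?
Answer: -965330959075665/637970028859 + 9278101*√2211799/85654128074 ≈ -1513.0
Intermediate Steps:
v = -18556202*√2211799/2211799 (v = 7*(-2650886/√(1947466 + 264333)) = 7*(-2650886*√2211799/2211799) = -18556202*√2211799/2211799 ≈ -12477.)
x/(-1846544/S(-1046, 1042) + 1083181/(-344955)) + v/(-77452) = 3045077/(-1846544/919 + 1083181/(-344955)) - 18556202*√2211799/2211799/(-77452) = 3045077/(-1846544*1/919 + 1083181*(-1/344955)) - 18556202*√2211799/2211799*(-1/77452) = 3045077/(-1846544/919 - 1083181/344955) + 9278101*√2211799/85654128074 = 3045077/(-637970028859/317013645) + 9278101*√2211799/85654128074 = 3045077*(-317013645/637970028859) + 9278101*√2211799/85654128074 = -965330959075665/637970028859 + 9278101*√2211799/85654128074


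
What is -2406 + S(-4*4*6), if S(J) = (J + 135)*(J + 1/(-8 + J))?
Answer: -49203/8 ≈ -6150.4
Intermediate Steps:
S(J) = (135 + J)*(J + 1/(-8 + J))
-2406 + S(-4*4*6) = -2406 + (135 + (-4*4*6)³ - 1079*(-4*4)*6 + 127*(-4*4*6)²)/(-8 - 4*4*6) = -2406 + (135 + (-16*6)³ - (-17264)*6 + 127*(-16*6)²)/(-8 - 16*6) = -2406 + (135 + (-96)³ - 1079*(-96) + 127*(-96)²)/(-8 - 96) = -2406 + (135 - 884736 + 103584 + 127*9216)/(-104) = -2406 - (135 - 884736 + 103584 + 1170432)/104 = -2406 - 1/104*389415 = -2406 - 29955/8 = -49203/8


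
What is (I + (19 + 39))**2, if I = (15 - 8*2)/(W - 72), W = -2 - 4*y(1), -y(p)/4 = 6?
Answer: 1625625/484 ≈ 3358.7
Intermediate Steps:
y(p) = -24 (y(p) = -4*6 = -24)
W = 94 (W = -2 - 4*(-24) = -2 + 96 = 94)
I = -1/22 (I = (15 - 8*2)/(94 - 72) = (15 - 16)/22 = -1*1/22 = -1/22 ≈ -0.045455)
(I + (19 + 39))**2 = (-1/22 + (19 + 39))**2 = (-1/22 + 58)**2 = (1275/22)**2 = 1625625/484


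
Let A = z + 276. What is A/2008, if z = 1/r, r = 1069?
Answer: 295045/2146552 ≈ 0.13745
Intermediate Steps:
z = 1/1069 ≈ 0.00093545
A = 295045/1069 (A = 1/1069 + 276 = 295045/1069 ≈ 276.00)
A/2008 = (295045/1069)/2008 = (295045/1069)*(1/2008) = 295045/2146552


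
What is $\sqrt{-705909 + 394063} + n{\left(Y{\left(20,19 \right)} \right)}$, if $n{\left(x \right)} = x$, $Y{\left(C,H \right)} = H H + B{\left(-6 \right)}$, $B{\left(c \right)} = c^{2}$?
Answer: $397 + i \sqrt{311846} \approx 397.0 + 558.43 i$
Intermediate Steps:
$Y{\left(C,H \right)} = 36 + H^{2}$ ($Y{\left(C,H \right)} = H H + \left(-6\right)^{2} = H^{2} + 36 = 36 + H^{2}$)
$\sqrt{-705909 + 394063} + n{\left(Y{\left(20,19 \right)} \right)} = \sqrt{-705909 + 394063} + \left(36 + 19^{2}\right) = \sqrt{-311846} + \left(36 + 361\right) = i \sqrt{311846} + 397 = 397 + i \sqrt{311846}$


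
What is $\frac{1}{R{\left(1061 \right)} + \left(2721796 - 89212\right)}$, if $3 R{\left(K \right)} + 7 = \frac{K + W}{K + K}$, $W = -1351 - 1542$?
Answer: $\frac{1061}{2793168843} \approx 3.7986 \cdot 10^{-7}$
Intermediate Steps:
$W = -2893$ ($W = -1351 - 1542 = -2893$)
$R{\left(K \right)} = - \frac{7}{3} + \frac{-2893 + K}{6 K}$ ($R{\left(K \right)} = - \frac{7}{3} + \frac{\left(K - 2893\right) \frac{1}{K + K}}{3} = - \frac{7}{3} + \frac{\left(-2893 + K\right) \frac{1}{2 K}}{3} = - \frac{7}{3} + \frac{\frac{1}{2} \frac{1}{K} \left(-2893 + K\right)}{3} = - \frac{7}{3} + \frac{-2893 + K}{6 K}$)
$\frac{1}{R{\left(1061 \right)} + \left(2721796 - 89212\right)} = \frac{1}{\frac{-2893 - 13793}{6 \cdot 1061} + \left(2721796 - 89212\right)} = \frac{1}{\frac{1}{6} \cdot \frac{1}{1061} \left(-2893 - 13793\right) + 2632584} = \frac{1}{\frac{1}{6} \cdot \frac{1}{1061} \left(-16686\right) + 2632584} = \frac{1}{- \frac{2781}{1061} + 2632584} = \frac{1}{\frac{2793168843}{1061}} = \frac{1061}{2793168843}$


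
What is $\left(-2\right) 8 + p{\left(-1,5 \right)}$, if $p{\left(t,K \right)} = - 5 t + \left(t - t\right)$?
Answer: $-11$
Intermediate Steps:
$p{\left(t,K \right)} = - 5 t$ ($p{\left(t,K \right)} = - 5 t + 0 = - 5 t$)
$\left(-2\right) 8 + p{\left(-1,5 \right)} = \left(-2\right) 8 - -5 = -16 + 5 = -11$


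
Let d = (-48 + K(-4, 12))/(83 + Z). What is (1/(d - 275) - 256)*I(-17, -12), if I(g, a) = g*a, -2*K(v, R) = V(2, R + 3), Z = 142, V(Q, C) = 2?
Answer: -808491219/15481 ≈ -52225.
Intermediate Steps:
K(v, R) = -1 (K(v, R) = -½*2 = -1)
d = -49/225 (d = (-48 - 1)/(83 + 142) = -49/225 ≈ -0.21778)
I(g, a) = a*g
(1/(d - 275) - 256)*I(-17, -12) = (1/(-49/225 - 275) - 256)*(-12*(-17)) = (1/(-61924/225) - 256)*204 = (-225/61924 - 256)*204 = -15852769/61924*204 = -808491219/15481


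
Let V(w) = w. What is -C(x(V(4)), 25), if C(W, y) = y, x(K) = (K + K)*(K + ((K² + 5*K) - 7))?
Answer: -25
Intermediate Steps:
x(K) = 2*K*(-7 + K² + 6*K) (x(K) = (2*K)*(K + (-7 + K² + 5*K)) = (2*K)*(-7 + K² + 6*K) = 2*K*(-7 + K² + 6*K))
-C(x(V(4)), 25) = -1*25 = -25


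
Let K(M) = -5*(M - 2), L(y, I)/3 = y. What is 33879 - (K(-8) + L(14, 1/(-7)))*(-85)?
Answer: 41699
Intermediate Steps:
L(y, I) = 3*y
K(M) = 10 - 5*M (K(M) = -5*(-2 + M) = 10 - 5*M)
33879 - (K(-8) + L(14, 1/(-7)))*(-85) = 33879 - ((10 - 5*(-8)) + 3*14)*(-85) = 33879 - ((10 + 40) + 42)*(-85) = 33879 - (50 + 42)*(-85) = 33879 - 92*(-85) = 33879 - 1*(-7820) = 33879 + 7820 = 41699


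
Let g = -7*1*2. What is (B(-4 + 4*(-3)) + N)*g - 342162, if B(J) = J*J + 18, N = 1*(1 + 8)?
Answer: -346124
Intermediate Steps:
N = 9 (N = 1*9 = 9)
B(J) = 18 + J² (B(J) = J² + 18 = 18 + J²)
g = -14 (g = -7*2 = -14)
(B(-4 + 4*(-3)) + N)*g - 342162 = ((18 + (-4 + 4*(-3))²) + 9)*(-14) - 342162 = ((18 + (-4 - 12)²) + 9)*(-14) - 342162 = ((18 + (-16)²) + 9)*(-14) - 342162 = ((18 + 256) + 9)*(-14) - 342162 = (274 + 9)*(-14) - 342162 = 283*(-14) - 342162 = -3962 - 342162 = -346124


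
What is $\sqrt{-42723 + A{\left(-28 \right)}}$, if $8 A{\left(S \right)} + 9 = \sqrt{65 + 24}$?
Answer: $\frac{\sqrt{-683586 + 2 \sqrt{89}}}{4} \approx 206.7 i$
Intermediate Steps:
$A{\left(S \right)} = - \frac{9}{8} + \frac{\sqrt{89}}{8}$ ($A{\left(S \right)} = - \frac{9}{8} + \frac{\sqrt{65 + 24}}{8} = - \frac{9}{8} + \frac{\sqrt{89}}{8}$)
$\sqrt{-42723 + A{\left(-28 \right)}} = \sqrt{-42723 - \left(\frac{9}{8} - \frac{\sqrt{89}}{8}\right)} = \sqrt{- \frac{341793}{8} + \frac{\sqrt{89}}{8}}$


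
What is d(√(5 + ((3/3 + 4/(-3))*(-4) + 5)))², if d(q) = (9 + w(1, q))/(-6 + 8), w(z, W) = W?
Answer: (27 + √102)²/36 ≈ 38.233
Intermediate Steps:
d(q) = 9/2 + q/2 (d(q) = (9 + q)/(-6 + 8) = (9 + q)/2 = (9 + q)*(½) = 9/2 + q/2)
d(√(5 + ((3/3 + 4/(-3))*(-4) + 5)))² = (9/2 + √(5 + ((3/3 + 4/(-3))*(-4) + 5))/2)² = (9/2 + √(5 + ((3*(⅓) + 4*(-⅓))*(-4) + 5))/2)² = (9/2 + √(5 + ((1 - 4/3)*(-4) + 5))/2)² = (9/2 + √(5 + (-⅓*(-4) + 5))/2)² = (9/2 + √(5 + (4/3 + 5))/2)² = (9/2 + √(5 + 19/3)/2)² = (9/2 + √(34/3)/2)² = (9/2 + (√102/3)/2)² = (9/2 + √102/6)²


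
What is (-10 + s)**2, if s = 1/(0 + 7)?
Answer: 4761/49 ≈ 97.163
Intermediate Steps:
s = 1/7 ≈ 0.14286
(-10 + s)**2 = (-10 + 1/7)**2 = (-69/7)**2 = 4761/49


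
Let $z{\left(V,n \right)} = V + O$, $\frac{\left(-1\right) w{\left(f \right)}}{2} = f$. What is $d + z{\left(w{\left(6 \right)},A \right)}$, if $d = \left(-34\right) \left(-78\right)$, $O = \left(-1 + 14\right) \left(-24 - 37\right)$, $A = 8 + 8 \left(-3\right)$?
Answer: $1847$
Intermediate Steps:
$w{\left(f \right)} = - 2 f$
$A = -16$ ($A = 8 - 24 = -16$)
$O = -793$ ($O = 13 \left(-61\right) = -793$)
$z{\left(V,n \right)} = -793 + V$ ($z{\left(V,n \right)} = V - 793 = -793 + V$)
$d = 2652$
$d + z{\left(w{\left(6 \right)},A \right)} = 2652 - 805 = 1847$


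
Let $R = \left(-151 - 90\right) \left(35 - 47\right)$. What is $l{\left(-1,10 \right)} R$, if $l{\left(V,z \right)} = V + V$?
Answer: $-5784$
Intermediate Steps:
$l{\left(V,z \right)} = 2 V$
$R = 2892$ ($R = \left(-241\right) \left(-12\right) = 2892$)
$l{\left(-1,10 \right)} R = 2 \left(-1\right) 2892 = \left(-2\right) 2892 = -5784$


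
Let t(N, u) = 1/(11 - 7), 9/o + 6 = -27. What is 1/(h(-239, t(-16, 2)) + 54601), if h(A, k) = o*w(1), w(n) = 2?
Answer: 11/600605 ≈ 1.8315e-5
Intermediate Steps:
o = -3/11 (o = 9/(-6 - 27) = 9/(-33) = 9*(-1/33) = -3/11 ≈ -0.27273)
t(N, u) = 1/4
h(A, k) = -6/11 (h(A, k) = -3/11*2 = -6/11)
1/(h(-239, t(-16, 2)) + 54601) = 1/(-6/11 + 54601) = 1/(600605/11) = 11/600605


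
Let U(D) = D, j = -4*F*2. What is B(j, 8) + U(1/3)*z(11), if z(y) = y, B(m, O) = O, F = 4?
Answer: 35/3 ≈ 11.667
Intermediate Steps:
j = -32 (j = -4*4*2 = -16*2 = -32)
B(j, 8) + U(1/3)*z(11) = 8 + 11/3 = 35/3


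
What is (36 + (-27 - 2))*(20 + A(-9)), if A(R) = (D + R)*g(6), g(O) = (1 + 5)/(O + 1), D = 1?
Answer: 92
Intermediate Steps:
g(O) = 6/(1 + O)
A(R) = 6/7 + 6*R/7 (A(R) = (1 + R)*(6/(1 + 6)) = (1 + R)*(6/7) = 6/7 + 6*R/7)
(36 + (-27 - 2))*(20 + A(-9)) = (36 + (-27 - 2))*(20 + (6/7 + (6/7)*(-9))) = (36 - 29)*(20 + (6/7 - 54/7)) = 7*(20 - 48/7) = 7*(92/7) = 92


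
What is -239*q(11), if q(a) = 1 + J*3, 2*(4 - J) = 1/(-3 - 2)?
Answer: -31787/10 ≈ -3178.7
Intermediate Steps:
J = 41/10 (J = 4 - 1/(2*(-3 - 2)) = 4 - ½/(-5) = 4 - ½*(-⅕) = 4 + ⅒ = 41/10 ≈ 4.1000)
q(a) = 133/10 (q(a) = 1 + (41/10)*3 = 1 + 123/10 = 133/10)
-239*q(11) = -239*133/10 = -31787/10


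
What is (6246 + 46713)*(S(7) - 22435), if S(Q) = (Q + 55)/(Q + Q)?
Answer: -8315304426/7 ≈ -1.1879e+9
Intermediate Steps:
S(Q) = (55 + Q)/(2*Q) (S(Q) = (55 + Q)/((2*Q)) = (55 + Q)*(1/(2*Q)) = (55 + Q)/(2*Q))
(6246 + 46713)*(S(7) - 22435) = (6246 + 46713)*((1/2)*(55 + 7)/7 - 22435) = 52959*((1/2)*(1/7)*62 - 22435) = 52959*(31/7 - 22435) = 52959*(-157014/7) = -8315304426/7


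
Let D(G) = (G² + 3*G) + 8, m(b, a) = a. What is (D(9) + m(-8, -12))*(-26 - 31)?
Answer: -5928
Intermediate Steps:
D(G) = 8 + G² + 3*G
(D(9) + m(-8, -12))*(-26 - 31) = ((8 + 9² + 3*9) - 12)*(-26 - 31) = ((8 + 81 + 27) - 12)*(-57) = (116 - 12)*(-57) = 104*(-57) = -5928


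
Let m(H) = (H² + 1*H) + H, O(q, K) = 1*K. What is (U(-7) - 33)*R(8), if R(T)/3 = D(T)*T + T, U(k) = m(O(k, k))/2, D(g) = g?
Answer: -3348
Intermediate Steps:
O(q, K) = K
m(H) = H² + 2*H (m(H) = (H² + H) + H = (H + H²) + H = H² + 2*H)
U(k) = k*(2 + k)/2 (U(k) = (k*(2 + k))/2 = (k*(2 + k))*(½) = k*(2 + k)/2)
R(T) = 3*T + 3*T² (R(T) = 3*(T*T + T) = 3*(T² + T) = 3*(T + T²) = 3*T + 3*T²)
(U(-7) - 33)*R(8) = ((½)*(-7)*(2 - 7) - 33)*(3*8*(1 + 8)) = ((½)*(-7)*(-5) - 33)*(3*8*9) = (35/2 - 33)*216 = -31/2*216 = -3348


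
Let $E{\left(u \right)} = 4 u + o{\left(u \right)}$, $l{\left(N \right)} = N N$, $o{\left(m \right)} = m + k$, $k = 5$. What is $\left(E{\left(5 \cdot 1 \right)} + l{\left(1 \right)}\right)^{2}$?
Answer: $961$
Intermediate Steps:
$o{\left(m \right)} = 5 + m$ ($o{\left(m \right)} = m + 5 = 5 + m$)
$l{\left(N \right)} = N^{2}$
$E{\left(u \right)} = 5 + 5 u$ ($E{\left(u \right)} = 4 u + \left(5 + u\right) = 5 + 5 u$)
$\left(E{\left(5 \cdot 1 \right)} + l{\left(1 \right)}\right)^{2} = \left(\left(5 + 5 \cdot 5 \cdot 1\right) + 1^{2}\right)^{2} = \left(\left(5 + 5 \cdot 5\right) + 1\right)^{2} = \left(\left(5 + 25\right) + 1\right)^{2} = \left(30 + 1\right)^{2} = 31^{2} = 961$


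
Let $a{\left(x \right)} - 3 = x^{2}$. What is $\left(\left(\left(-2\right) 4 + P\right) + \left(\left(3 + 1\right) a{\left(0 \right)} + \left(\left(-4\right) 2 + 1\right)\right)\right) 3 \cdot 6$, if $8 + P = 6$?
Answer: $-90$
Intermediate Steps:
$P = -2$ ($P = -8 + 6 = -2$)
$a{\left(x \right)} = 3 + x^{2}$
$\left(\left(\left(-2\right) 4 + P\right) + \left(\left(3 + 1\right) a{\left(0 \right)} + \left(\left(-4\right) 2 + 1\right)\right)\right) 3 \cdot 6 = \left(\left(\left(-2\right) 4 - 2\right) + \left(\left(3 + 1\right) \left(3 + 0^{2}\right) + \left(\left(-4\right) 2 + 1\right)\right)\right) 3 \cdot 6 = \left(\left(-8 - 2\right) + \left(4 \left(3 + 0\right) + \left(-8 + 1\right)\right)\right) 18 = \left(-10 + \left(4 \cdot 3 - 7\right)\right) 18 = \left(-10 + \left(12 - 7\right)\right) 18 = \left(-10 + 5\right) 18 = \left(-5\right) 18 = -90$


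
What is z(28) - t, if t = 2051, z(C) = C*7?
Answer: -1855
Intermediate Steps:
z(C) = 7*C
z(28) - t = 7*28 - 1*2051 = 196 - 2051 = -1855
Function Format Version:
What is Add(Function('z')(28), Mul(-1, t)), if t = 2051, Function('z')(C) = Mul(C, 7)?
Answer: -1855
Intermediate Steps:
Function('z')(C) = Mul(7, C)
Add(Function('z')(28), Mul(-1, t)) = Add(Mul(7, 28), Mul(-1, 2051)) = Add(196, -2051) = -1855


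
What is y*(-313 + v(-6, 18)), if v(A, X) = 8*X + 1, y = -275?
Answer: 46200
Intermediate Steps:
v(A, X) = 1 + 8*X
y*(-313 + v(-6, 18)) = -275*(-313 + (1 + 8*18)) = -275*(-313 + (1 + 144)) = -275*(-313 + 145) = -275*(-168) = 46200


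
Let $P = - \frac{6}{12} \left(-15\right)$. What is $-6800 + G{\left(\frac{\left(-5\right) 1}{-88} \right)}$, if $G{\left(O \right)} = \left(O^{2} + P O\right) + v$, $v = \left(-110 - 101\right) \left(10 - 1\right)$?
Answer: $- \frac{67361731}{7744} \approx -8698.6$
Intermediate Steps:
$P = \frac{15}{2}$ ($P = \left(-6\right) \frac{1}{12} \left(-15\right) = \left(- \frac{1}{2}\right) \left(-15\right) = \frac{15}{2} \approx 7.5$)
$v = -1899$ ($v = \left(-211\right) 9 = -1899$)
$G{\left(O \right)} = -1899 + O^{2} + \frac{15 O}{2}$ ($G{\left(O \right)} = \left(O^{2} + \frac{15 O}{2}\right) - 1899 = -1899 + O^{2} + \frac{15 O}{2}$)
$-6800 + G{\left(\frac{\left(-5\right) 1}{-88} \right)} = -6800 + \left(-1899 + \left(\frac{\left(-5\right) 1}{-88}\right)^{2} + \frac{15 \frac{\left(-5\right) 1}{-88}}{2}\right) = -6800 + \left(-1899 + \left(\left(-5\right) \left(- \frac{1}{88}\right)\right)^{2} + \frac{15 \left(\left(-5\right) \left(- \frac{1}{88}\right)\right)}{2}\right) = -6800 + \left(-1899 + \left(\frac{5}{88}\right)^{2} + \frac{15}{2} \cdot \frac{5}{88}\right) = -6800 + \left(-1899 + \frac{25}{7744} + \frac{75}{176}\right) = -6800 - \frac{14702531}{7744} = - \frac{67361731}{7744}$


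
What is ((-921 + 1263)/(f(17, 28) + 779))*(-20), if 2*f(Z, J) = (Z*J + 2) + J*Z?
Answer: -855/157 ≈ -5.4459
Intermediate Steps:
f(Z, J) = 1 + J*Z (f(Z, J) = ((Z*J + 2) + J*Z)/2 = ((J*Z + 2) + J*Z)/2 = ((2 + J*Z) + J*Z)/2 = (2 + 2*J*Z)/2 = 1 + J*Z)
((-921 + 1263)/(f(17, 28) + 779))*(-20) = ((-921 + 1263)/((1 + 28*17) + 779))*(-20) = (342/((1 + 476) + 779))*(-20) = (342/(477 + 779))*(-20) = (342/1256)*(-20) = (342*(1/1256))*(-20) = (171/628)*(-20) = -855/157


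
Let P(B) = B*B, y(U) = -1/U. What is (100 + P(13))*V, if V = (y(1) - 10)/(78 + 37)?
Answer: -2959/115 ≈ -25.730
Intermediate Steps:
P(B) = B²
V = -11/115 (V = (-1/1 - 10)/(78 + 37) = (-1*1 - 10)/115 = (-1 - 10)*(1/115) = -11*1/115 = -11/115 ≈ -0.095652)
(100 + P(13))*V = (100 + 13²)*(-11/115) = (100 + 169)*(-11/115) = 269*(-11/115) = -2959/115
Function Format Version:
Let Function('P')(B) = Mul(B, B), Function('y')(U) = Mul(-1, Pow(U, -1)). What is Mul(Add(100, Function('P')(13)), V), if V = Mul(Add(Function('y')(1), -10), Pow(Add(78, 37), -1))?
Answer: Rational(-2959, 115) ≈ -25.730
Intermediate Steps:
Function('P')(B) = Pow(B, 2)
V = Rational(-11, 115) (V = Mul(Add(Mul(-1, Pow(1, -1)), -10), Pow(Add(78, 37), -1)) = Mul(Add(Mul(-1, 1), -10), Pow(115, -1)) = Mul(Add(-1, -10), Rational(1, 115)) = Mul(-11, Rational(1, 115)) = Rational(-11, 115) ≈ -0.095652)
Mul(Add(100, Function('P')(13)), V) = Mul(Add(100, Pow(13, 2)), Rational(-11, 115)) = Mul(Add(100, 169), Rational(-11, 115)) = Mul(269, Rational(-11, 115)) = Rational(-2959, 115)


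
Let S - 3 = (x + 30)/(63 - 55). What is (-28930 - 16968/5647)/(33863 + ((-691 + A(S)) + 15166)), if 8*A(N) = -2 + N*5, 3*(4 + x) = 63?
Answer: -10456619392/17471654237 ≈ -0.59849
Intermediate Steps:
x = 17 (x = -4 + (⅓)*63 = -4 + 21 = 17)
S = 71/8 (S = 3 + (17 + 30)/(63 - 55) = 3 + 47/8 = 71/8 ≈ 8.8750)
A(N) = -¼ + 5*N/8 (A(N) = (-2 + N*5)/8 = (-2 + 5*N)/8 = -¼ + 5*N/8)
(-28930 - 16968/5647)/(33863 + ((-691 + A(S)) + 15166)) = (-28930 - 16968/5647)/(33863 + ((-691 + (-¼ + (5/8)*(71/8))) + 15166)) = (-28930 - 16968*1/5647)/(33863 + ((-691 + (-¼ + 355/64)) + 15166)) = (-28930 - 16968/5647)/(33863 + ((-691 + 339/64) + 15166)) = -163384678/(5647*(33863 + (-43885/64 + 15166))) = -163384678/(5647*(33863 + 926739/64)) = -163384678/(5647*3093971/64) = -163384678/5647*64/3093971 = -10456619392/17471654237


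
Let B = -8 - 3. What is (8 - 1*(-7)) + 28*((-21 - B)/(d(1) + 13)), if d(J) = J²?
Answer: -5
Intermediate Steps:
B = -11
(8 - 1*(-7)) + 28*((-21 - B)/(d(1) + 13)) = (8 - 1*(-7)) + 28*((-21 - 1*(-11))/(1² + 13)) = (8 + 7) + 28*((-21 + 11)/(1 + 13)) = 15 + 28*(-10/14) = 15 + 28*(-10*1/14) = 15 + 28*(-5/7) = 15 - 20 = -5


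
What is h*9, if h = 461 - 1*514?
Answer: -477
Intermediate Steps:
h = -53 (h = 461 - 514 = -53)
h*9 = -53*9 = -477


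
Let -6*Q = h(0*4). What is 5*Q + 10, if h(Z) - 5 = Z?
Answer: 35/6 ≈ 5.8333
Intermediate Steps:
h(Z) = 5 + Z
Q = -⅚ (Q = -(5 + 0*4)/6 = -(5 + 0)/6 = -⅙*5 = -⅚ ≈ -0.83333)
5*Q + 10 = 5*(-⅚) + 10 = -25/6 + 10 = 35/6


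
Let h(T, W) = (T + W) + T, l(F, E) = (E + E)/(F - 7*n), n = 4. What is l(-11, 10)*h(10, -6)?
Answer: -280/39 ≈ -7.1795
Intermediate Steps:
l(F, E) = 2*E/(-28 + F) (l(F, E) = (E + E)/(F - 7*4) = (2*E)/(F - 28) = (2*E)/(-28 + F) = 2*E/(-28 + F))
h(T, W) = W + 2*T
l(-11, 10)*h(10, -6) = (2*10/(-28 - 11))*(-6 + 2*10) = (2*10/(-39))*(-6 + 20) = (2*10*(-1/39))*14 = -20/39*14 = -280/39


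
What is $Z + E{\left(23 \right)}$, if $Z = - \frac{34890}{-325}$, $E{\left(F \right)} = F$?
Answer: $\frac{8473}{65} \approx 130.35$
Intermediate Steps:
$Z = \frac{6978}{65}$ ($Z = \left(-34890\right) \left(- \frac{1}{325}\right) = \frac{6978}{65} \approx 107.35$)
$Z + E{\left(23 \right)} = \frac{6978}{65} + 23 = \frac{8473}{65}$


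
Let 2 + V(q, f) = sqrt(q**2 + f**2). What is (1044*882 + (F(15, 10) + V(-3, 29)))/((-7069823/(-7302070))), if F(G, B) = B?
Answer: 6723862889120/7069823 + 36510350*sqrt(34)/7069823 ≈ 9.5110e+5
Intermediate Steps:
V(q, f) = -2 + sqrt(f**2 + q**2) (V(q, f) = -2 + sqrt(q**2 + f**2) = -2 + sqrt(f**2 + q**2))
(1044*882 + (F(15, 10) + V(-3, 29)))/((-7069823/(-7302070))) = (1044*882 + (10 + (-2 + sqrt(29**2 + (-3)**2))))/((-7069823/(-7302070))) = (920808 + (10 + (-2 + sqrt(841 + 9))))/((-7069823*(-1/7302070))) = (920808 + (10 + (-2 + sqrt(850))))/(7069823/7302070) = (920808 + (10 + (-2 + 5*sqrt(34))))*(7302070/7069823) = (920808 + (8 + 5*sqrt(34)))*(7302070/7069823) = (920816 + 5*sqrt(34))*(7302070/7069823) = 6723862889120/7069823 + 36510350*sqrt(34)/7069823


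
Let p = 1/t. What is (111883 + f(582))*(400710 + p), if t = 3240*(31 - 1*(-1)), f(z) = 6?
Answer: 4648497070691089/103680 ≈ 4.4835e+10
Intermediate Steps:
t = 103680 (t = 3240*(31 + 1) = 3240*32 = 103680)
p = 1/103680 ≈ 9.6451e-6
(111883 + f(582))*(400710 + p) = (111883 + 6)*(400710 + 1/103680) = 111889*(41545612801/103680) = 4648497070691089/103680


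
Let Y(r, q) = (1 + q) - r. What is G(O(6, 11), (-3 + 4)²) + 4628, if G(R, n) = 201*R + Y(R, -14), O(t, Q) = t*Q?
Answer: 17815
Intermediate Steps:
O(t, Q) = Q*t
Y(r, q) = 1 + q - r
G(R, n) = -13 + 200*R (G(R, n) = 201*R + (1 - 14 - R) = 201*R + (-13 - R) = -13 + 200*R)
G(O(6, 11), (-3 + 4)²) + 4628 = (-13 + 200*(11*6)) + 4628 = (-13 + 200*66) + 4628 = (-13 + 13200) + 4628 = 13187 + 4628 = 17815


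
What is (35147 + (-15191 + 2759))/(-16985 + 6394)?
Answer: -3245/1513 ≈ -2.1447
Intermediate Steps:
(35147 + (-15191 + 2759))/(-16985 + 6394) = (35147 - 12432)/(-10591) = 22715*(-1/10591) = -3245/1513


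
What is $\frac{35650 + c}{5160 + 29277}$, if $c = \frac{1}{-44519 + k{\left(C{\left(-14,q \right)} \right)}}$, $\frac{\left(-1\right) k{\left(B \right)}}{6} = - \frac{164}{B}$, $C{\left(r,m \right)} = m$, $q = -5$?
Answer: $\frac{7970591345}{7699390023} \approx 1.0352$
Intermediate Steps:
$k{\left(B \right)} = \frac{984}{B}$ ($k{\left(B \right)} = - 6 \left(- \frac{164}{B}\right) = \frac{984}{B}$)
$c = - \frac{5}{223579}$ ($c = \frac{1}{-44519 + \frac{984}{-5}} = \frac{1}{-44519 + 984 \left(- \frac{1}{5}\right)} = \frac{1}{-44519 - \frac{984}{5}} = \frac{1}{- \frac{223579}{5}} = - \frac{5}{223579} \approx -2.2363 \cdot 10^{-5}$)
$\frac{35650 + c}{5160 + 29277} = \frac{35650 - \frac{5}{223579}}{5160 + 29277} = \frac{7970591345}{223579 \cdot 34437} = \frac{7970591345}{223579} \cdot \frac{1}{34437} = \frac{7970591345}{7699390023}$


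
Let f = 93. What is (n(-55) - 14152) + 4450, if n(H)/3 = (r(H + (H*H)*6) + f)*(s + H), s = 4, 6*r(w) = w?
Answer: -970707/2 ≈ -4.8535e+5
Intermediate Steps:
r(w) = w/6
n(H) = 3*(4 + H)*(93 + H**2 + H/6) (n(H) = 3*(((H + (H*H)*6)/6 + 93)*(4 + H)) = 3*(((H + H**2*6)/6 + 93)*(4 + H)) = 3*(((H + 6*H**2)/6 + 93)*(4 + H)) = 3*(((H**2 + H/6) + 93)*(4 + H)) = 3*((93 + H**2 + H/6)*(4 + H)) = 3*((4 + H)*(93 + H**2 + H/6)) = 3*(4 + H)*(93 + H**2 + H/6))
(n(-55) - 14152) + 4450 = ((1116 + 3*(-55)**3 + 281*(-55) + (25/2)*(-55)**2) - 14152) + 4450 = ((1116 + 3*(-166375) - 15455 + (25/2)*3025) - 14152) + 4450 = ((1116 - 499125 - 15455 + 75625/2) - 14152) + 4450 = (-951303/2 - 14152) + 4450 = -979607/2 + 4450 = -970707/2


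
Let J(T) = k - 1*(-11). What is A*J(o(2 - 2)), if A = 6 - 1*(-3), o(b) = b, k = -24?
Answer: -117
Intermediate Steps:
J(T) = -13 (J(T) = -24 - 1*(-11) = -24 + 11 = -13)
A = 9 (A = 6 + 3 = 9)
A*J(o(2 - 2)) = 9*(-13) = -117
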